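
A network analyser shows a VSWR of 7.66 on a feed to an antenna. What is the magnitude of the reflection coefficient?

|Γ| = (S − 1)/(S + 1) = (7.66 − 1)/(7.66 + 1) = 6.66/8.66

|Γ| ≈ 0.769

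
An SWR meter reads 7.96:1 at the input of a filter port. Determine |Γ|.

|Γ| ≈ 0.777

|Γ| = (S − 1)/(S + 1) = (7.96 − 1)/(7.96 + 1) = 6.96/8.96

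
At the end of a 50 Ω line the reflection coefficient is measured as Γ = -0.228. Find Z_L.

Z_L = Z_0·(1 + Γ)/(1 − Γ) = 50·(0.772)/(1.23)

Z_L ≈ 31.4 Ω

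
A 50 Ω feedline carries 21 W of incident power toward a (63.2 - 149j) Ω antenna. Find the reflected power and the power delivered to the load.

|Γ| = |(13.2 − j149)/(113.2 − j149)| = 0.799
|Γ|² = 0.639
P_refl = |Γ|²·P_inc = 13.4 W, P_del = (1 − |Γ|²)·P_inc = 7.58 W

P_reflected ≈ 13.4 W; P_delivered ≈ 7.58 W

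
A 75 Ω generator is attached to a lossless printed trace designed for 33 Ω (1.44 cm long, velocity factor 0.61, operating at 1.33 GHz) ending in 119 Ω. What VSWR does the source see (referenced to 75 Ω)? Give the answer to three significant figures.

VSWR ≈ 4.26

λ = v/f = 0.61·c / 1.33 GHz = 0.138 m
βl = 2π·l/λ = 2π × 0.105 = 37.7°
tan(βl) = 0.772
Z_in = Z_0·(Z_L + jZ_0·tanβl)/(Z_0 + jZ_L·tanβl) = 21.7 − j34.9 Ω
Γ_s = (Z_in − Z_s)/(Z_in + Z_s) = (-53.3 − j34.9)/(96.7 − j34.9), |Γ_s| = 0.62
VSWR = (1 + |Γ_s|)/(1 − |Γ_s|)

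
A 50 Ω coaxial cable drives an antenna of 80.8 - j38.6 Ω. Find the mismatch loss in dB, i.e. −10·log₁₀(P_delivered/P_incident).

mismatch loss ≈ 0.61 dB

Γ = (30.8 − j38.6)/(130.8 − j38.6), |Γ| = 0.362
|Γ|² = 0.131, so P_del/P_inc = 1 − |Γ|² = 0.869
ML = −10·log₁₀(1 − |Γ|²)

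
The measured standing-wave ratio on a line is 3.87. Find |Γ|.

|Γ| = (S − 1)/(S + 1) = (3.87 − 1)/(3.87 + 1) = 2.87/4.87

|Γ| ≈ 0.589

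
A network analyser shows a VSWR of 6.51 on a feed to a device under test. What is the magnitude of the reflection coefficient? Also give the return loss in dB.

|Γ| = (S − 1)/(S + 1) = (6.51 − 1)/(6.51 + 1) = 5.51/7.51
RL = −20·log₁₀|Γ| = −20·log₁₀(0.734)

|Γ| ≈ 0.734; return loss ≈ 2.69 dB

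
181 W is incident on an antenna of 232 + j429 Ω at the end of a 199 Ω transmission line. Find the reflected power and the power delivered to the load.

|Γ| = |(33 + j429)/(431 + j429)| = 0.708
|Γ|² = 0.501
P_refl = |Γ|²·P_inc = 90.6 W, P_del = (1 − |Γ|²)·P_inc = 90.4 W

P_reflected ≈ 90.6 W; P_delivered ≈ 90.4 W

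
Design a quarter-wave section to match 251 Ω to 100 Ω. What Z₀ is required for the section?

Z_qwt ≈ 158 Ω

Z_qwt = √(Z_0·R_L) = √(100 × 251) = √25100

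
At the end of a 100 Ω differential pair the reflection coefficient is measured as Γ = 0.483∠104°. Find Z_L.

Z_L ≈ 52.3 + j63.9 Ω

Z_L = Z_0·(1 + Γ)/(1 − Γ) = 100·(0.883 + j0.469)/(1.12 − j0.469)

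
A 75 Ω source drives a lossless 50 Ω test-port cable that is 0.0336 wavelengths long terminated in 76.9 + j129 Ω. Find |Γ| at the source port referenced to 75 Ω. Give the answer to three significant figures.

βl = 2π × 0.0336 = 12.1°
tan(βl) = 0.214
Z_in = Z_0·(Z_L + jZ_0·tanβl)/(Z_0 + jZ_L·tanβl) = 261 + j120 Ω
Γ_s = (Z_in − Z_s)/(Z_in + Z_s) = (186 + j120)/(336 + j120), |Γ_s| = 0.62

|Γ| ≈ 0.62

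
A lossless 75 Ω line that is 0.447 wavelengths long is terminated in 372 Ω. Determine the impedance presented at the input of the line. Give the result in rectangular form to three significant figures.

Z_in ≈ 106 + j155 Ω

βl = 2π × 0.447 = 161°
tan(βl) = tan(161°) = -0.346
Z_in = Z_0·(Z_L + jZ_0·tanβl)/(Z_0 + jZ_L·tanβl)
     = 75·(372 − j25.9)/(75 − j129)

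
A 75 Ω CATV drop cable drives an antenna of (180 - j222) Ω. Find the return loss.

Γ = (105 − j222)/(255 − j222), |Γ| = 0.726
RL = −20·log₁₀|Γ| = −20·log₁₀(0.726)

RL ≈ 2.78 dB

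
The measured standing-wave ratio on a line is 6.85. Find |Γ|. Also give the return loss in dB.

|Γ| ≈ 0.745; return loss ≈ 2.55 dB

|Γ| = (S − 1)/(S + 1) = (6.85 − 1)/(6.85 + 1) = 5.85/7.85
RL = −20·log₁₀|Γ| = −20·log₁₀(0.745)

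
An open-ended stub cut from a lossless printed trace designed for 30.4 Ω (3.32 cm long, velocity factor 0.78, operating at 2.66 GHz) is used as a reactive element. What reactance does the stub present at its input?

λ = v/f = 0.78·c / 2.66 GHz = 0.088 m
βl = 2π·l/λ = 2π × 0.377 = 136°
tan(βl) = -0.97
For an open-ended stub, Z_in = −jZ_0·cot(βl) = −jZ_0/tan(βl)

X_in ≈ 31.3 Ω (inductive)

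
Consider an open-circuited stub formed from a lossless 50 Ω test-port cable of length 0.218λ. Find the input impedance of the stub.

Z_in ≈ −j10.2 Ω

βl = 2π × 0.218 = 78.5°
tan(βl) = 4.91
For an open-circuited stub, Z_in = −jZ_0·cot(βl) = −jZ_0/tan(βl)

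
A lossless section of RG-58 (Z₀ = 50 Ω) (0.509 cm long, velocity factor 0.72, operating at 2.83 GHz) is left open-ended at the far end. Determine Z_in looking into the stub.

λ = v/f = 0.72·c / 2.83 GHz = 0.0763 m
βl = 2π·l/λ = 2π × 0.0667 = 24°
tan(βl) = 0.445
For an open-ended stub, Z_in = −jZ_0·cot(βl) = −jZ_0/tan(βl)

Z_in ≈ −j112 Ω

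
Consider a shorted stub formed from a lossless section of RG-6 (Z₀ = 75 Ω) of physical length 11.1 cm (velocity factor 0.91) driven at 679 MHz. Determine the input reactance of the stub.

X_in ≈ -454 Ω (capacitive)

λ = v/f = 0.91·c / 679 MHz = 0.402 m
βl = 2π·l/λ = 2π × 0.276 = 99.4°
tan(βl) = -6.05
For a shorted stub, Z_in = jZ_0·tan(βl)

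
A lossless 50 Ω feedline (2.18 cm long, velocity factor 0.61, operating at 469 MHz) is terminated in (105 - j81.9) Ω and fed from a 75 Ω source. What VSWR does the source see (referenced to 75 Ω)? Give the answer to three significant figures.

λ = v/f = 0.61·c / 469 MHz = 0.39 m
βl = 2π·l/λ = 2π × 0.0559 = 20.1°
tan(βl) = 0.366
Z_in = Z_0·(Z_L + jZ_0·tanβl)/(Z_0 + jZ_L·tanβl) = 37.8 − j57.9 Ω
Γ_s = (Z_in − Z_s)/(Z_in + Z_s) = (-37.2 − j57.9)/(113 − j57.9), |Γ_s| = 0.543
VSWR = (1 + |Γ_s|)/(1 − |Γ_s|)

VSWR ≈ 3.38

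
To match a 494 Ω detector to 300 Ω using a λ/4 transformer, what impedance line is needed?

Z_qwt ≈ 385 Ω

Z_qwt = √(Z_0·R_L) = √(300 × 494) = √148200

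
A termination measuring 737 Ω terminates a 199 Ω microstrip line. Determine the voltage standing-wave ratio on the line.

VSWR ≈ 3.7

For a purely resistive load, VSWR = R_L/Z_0 or Z_0/R_L (whichever > 1) = 737/199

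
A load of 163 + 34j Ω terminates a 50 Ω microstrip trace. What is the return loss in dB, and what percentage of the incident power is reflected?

RL ≈ 5.24 dB; 29.9% of incident power reflected

Γ = (113 + j34)/(213 + j34), |Γ| = 0.547
RL = −20·log₁₀(0.547) = 5.24 dB
P_refl/P_inc = |Γ|² = 0.299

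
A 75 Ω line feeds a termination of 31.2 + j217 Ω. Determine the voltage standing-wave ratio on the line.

VSWR ≈ 22.9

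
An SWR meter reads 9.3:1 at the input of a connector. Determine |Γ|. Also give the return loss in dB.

|Γ| = (S − 1)/(S + 1) = (9.3 − 1)/(9.3 + 1) = 8.3/10.3
RL = −20·log₁₀|Γ| = −20·log₁₀(0.806)

|Γ| ≈ 0.806; return loss ≈ 1.88 dB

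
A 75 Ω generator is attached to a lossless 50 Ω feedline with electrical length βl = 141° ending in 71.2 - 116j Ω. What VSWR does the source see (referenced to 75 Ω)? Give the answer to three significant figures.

tan(βl) = -0.81
Z_in = Z_0·(Z_L + jZ_0·tanβl)/(Z_0 + jZ_L·tanβl) = 56.1 + j104 Ω
Γ_s = (Z_in − Z_s)/(Z_in + Z_s) = (-18.9 + j104)/(131 + j104), |Γ_s| = 0.633
VSWR = (1 + |Γ_s|)/(1 − |Γ_s|)

VSWR ≈ 4.46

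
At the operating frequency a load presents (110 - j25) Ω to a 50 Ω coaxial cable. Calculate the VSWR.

VSWR ≈ 2.34

Γ = (Z_L − Z_0)/(Z_L + Z_0) = (60 − j25)/(160 − j25)
|Γ| = 65/162 = 0.401
VSWR = (1 + |Γ|)/(1 − |Γ|) = 1.4/0.599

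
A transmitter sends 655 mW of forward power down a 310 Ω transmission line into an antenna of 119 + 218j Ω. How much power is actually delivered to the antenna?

P_delivered ≈ 417 mW

|Γ| = |(-191 + j218)/(429 + j218)| = 0.602
|Γ|² = 0.363
P_refl = |Γ|²·P_inc = 238 mW, P_del = (1 − |Γ|²)·P_inc = 417 mW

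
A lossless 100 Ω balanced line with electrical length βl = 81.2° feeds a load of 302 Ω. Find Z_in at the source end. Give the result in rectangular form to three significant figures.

tan(βl) = tan(81.2°) = 6.46
Z_in = Z_0·(Z_L + jZ_0·tanβl)/(Z_0 + jZ_L·tanβl)
     = 100·(302 + j646)/(100 + j1950)

Z_in ≈ 33.8 − j13.7 Ω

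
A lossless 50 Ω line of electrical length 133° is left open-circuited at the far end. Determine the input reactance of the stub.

X_in ≈ 46.6 Ω (inductive)

tan(βl) = -1.07
For an open-circuited stub, Z_in = −jZ_0·cot(βl) = −jZ_0/tan(βl)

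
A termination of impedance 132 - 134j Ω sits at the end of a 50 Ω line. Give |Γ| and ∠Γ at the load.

Γ = (Z_L − Z_0)/(Z_L + Z_0) = (82 − j134)/(182 − j134)
|Γ| = 157/226 = 0.695

Γ ≈ 0.695 ∠ -22.2°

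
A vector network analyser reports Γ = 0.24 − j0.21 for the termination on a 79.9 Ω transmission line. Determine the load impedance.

Z_L = Z_0·(1 + Γ)/(1 − Γ) = 79.9·(1.24 − j0.21)/(0.76 + j0.21)

Z_L ≈ 115 − j54 Ω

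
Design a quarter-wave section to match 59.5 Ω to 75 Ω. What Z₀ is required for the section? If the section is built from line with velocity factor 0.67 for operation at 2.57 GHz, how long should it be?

Z_qwt = √(Z_0·R_L) = √(75 × 59.5) = √4462
λ = 0.67·c/f = 0.0782 m, so l = λ/4 = 0.0196 m

Z_qwt ≈ 66.8 Ω; length ≈ 1.96 cm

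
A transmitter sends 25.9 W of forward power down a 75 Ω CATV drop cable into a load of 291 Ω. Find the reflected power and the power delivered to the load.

P_reflected ≈ 9.02 W; P_delivered ≈ 16.9 W

Γ = (291 − 75)/(291 + 75) = 0.59
|Γ|² = 0.348
P_refl = |Γ|²·P_inc = 9.02 W, P_del = (1 − |Γ|²)·P_inc = 16.9 W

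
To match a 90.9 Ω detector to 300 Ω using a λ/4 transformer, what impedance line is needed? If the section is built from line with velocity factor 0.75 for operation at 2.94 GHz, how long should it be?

Z_qwt ≈ 165 Ω; length ≈ 1.91 cm

Z_qwt = √(Z_0·R_L) = √(300 × 90.9) = √27270
λ = 0.75·c/f = 0.0765 m, so l = λ/4 = 0.0191 m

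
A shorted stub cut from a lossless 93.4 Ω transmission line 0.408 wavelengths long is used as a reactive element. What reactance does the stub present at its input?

βl = 2π × 0.408 = 147°
tan(βl) = -0.652
For a shorted stub, Z_in = jZ_0·tan(βl)

X_in ≈ -60.9 Ω (capacitive)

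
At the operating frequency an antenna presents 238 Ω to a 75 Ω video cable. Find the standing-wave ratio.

VSWR ≈ 3.17

For a purely resistive load, VSWR = R_L/Z_0 or Z_0/R_L (whichever > 1) = 238/75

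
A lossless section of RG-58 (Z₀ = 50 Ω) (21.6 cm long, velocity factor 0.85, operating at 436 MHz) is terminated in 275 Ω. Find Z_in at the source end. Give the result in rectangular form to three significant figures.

Z_in ≈ 16.5 + j43.8 Ω

λ = v/f = 0.85·c / 436 MHz = 0.585 m
βl = 2π·l/λ = 2π × 0.369 = 133°
tan(βl) = tan(133°) = -1.07
Z_in = Z_0·(Z_L + jZ_0·tanβl)/(Z_0 + jZ_L·tanβl)
     = 50·(275 − j53.7)/(50 − j295)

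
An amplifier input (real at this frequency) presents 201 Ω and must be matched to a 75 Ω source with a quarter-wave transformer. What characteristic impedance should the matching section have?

Z_qwt = √(Z_0·R_L) = √(75 × 201) = √15080

Z_qwt ≈ 123 Ω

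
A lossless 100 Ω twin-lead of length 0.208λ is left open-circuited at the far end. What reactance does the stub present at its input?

X_in ≈ -27 Ω (capacitive)

βl = 2π × 0.208 = 74.9°
tan(βl) = 3.7
For an open-circuited stub, Z_in = −jZ_0·cot(βl) = −jZ_0/tan(βl)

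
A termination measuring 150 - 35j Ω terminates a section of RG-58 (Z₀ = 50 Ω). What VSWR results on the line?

VSWR ≈ 3.18

Γ = (Z_L − Z_0)/(Z_L + Z_0) = (100 − j35)/(200 − j35)
|Γ| = 106/203 = 0.522
VSWR = (1 + |Γ|)/(1 − |Γ|) = 1.52/0.478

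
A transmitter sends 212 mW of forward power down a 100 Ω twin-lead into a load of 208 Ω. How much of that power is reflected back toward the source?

P_reflected ≈ 26.1 mW

Γ = (208 − 100)/(208 + 100) = 0.351
|Γ|² = 0.123
P_refl = |Γ|²·P_inc = 26.1 mW, P_del = (1 − |Γ|²)·P_inc = 186 mW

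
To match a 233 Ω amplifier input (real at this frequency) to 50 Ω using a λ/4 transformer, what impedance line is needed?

Z_qwt ≈ 108 Ω

Z_qwt = √(Z_0·R_L) = √(50 × 233) = √11650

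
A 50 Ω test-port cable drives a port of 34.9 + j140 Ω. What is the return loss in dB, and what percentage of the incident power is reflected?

RL ≈ 1.31 dB; 74% of incident power reflected

Γ = (-15.1 + j140)/(84.9 + j140), |Γ| = 0.86
RL = −20·log₁₀(0.86) = 1.31 dB
P_refl/P_inc = |Γ|² = 0.74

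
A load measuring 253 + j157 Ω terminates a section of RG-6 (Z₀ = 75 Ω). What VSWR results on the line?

VSWR ≈ 4.76

Γ = (Z_L − Z_0)/(Z_L + Z_0) = (178 + j157)/(328 + j157)
|Γ| = 237/364 = 0.653
VSWR = (1 + |Γ|)/(1 − |Γ|) = 1.65/0.347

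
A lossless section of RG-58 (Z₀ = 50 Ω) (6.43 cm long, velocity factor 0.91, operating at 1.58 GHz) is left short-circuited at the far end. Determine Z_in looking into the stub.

λ = v/f = 0.91·c / 1.58 GHz = 0.173 m
βl = 2π·l/λ = 2π × 0.372 = 134°
tan(βl) = -1.04
For a short-circuited stub, Z_in = jZ_0·tan(βl)

Z_in ≈ −j51.8 Ω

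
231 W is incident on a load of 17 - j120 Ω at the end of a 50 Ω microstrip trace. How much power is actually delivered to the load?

P_delivered ≈ 41.6 W

|Γ| = |(-33 − j120)/(67 − j120)| = 0.906
|Γ|² = 0.82
P_refl = |Γ|²·P_inc = 189 W, P_del = (1 − |Γ|²)·P_inc = 41.6 W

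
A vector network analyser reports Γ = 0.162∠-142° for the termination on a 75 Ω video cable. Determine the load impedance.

Z_L = Z_0·(1 + Γ)/(1 − Γ) = 75·(0.872 − j0.0997)/(1.13 + j0.0997)

Z_L ≈ 57 − j11.7 Ω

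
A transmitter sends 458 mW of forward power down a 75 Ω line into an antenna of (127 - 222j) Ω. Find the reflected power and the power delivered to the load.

P_reflected ≈ 264 mW; P_delivered ≈ 194 mW

|Γ| = |(52 − j222)/(202 − j222)| = 0.76
|Γ|² = 0.577
P_refl = |Γ|²·P_inc = 264 mW, P_del = (1 − |Γ|²)·P_inc = 194 mW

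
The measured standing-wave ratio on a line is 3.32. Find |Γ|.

|Γ| = (S − 1)/(S + 1) = (3.32 − 1)/(3.32 + 1) = 2.32/4.32

|Γ| ≈ 0.537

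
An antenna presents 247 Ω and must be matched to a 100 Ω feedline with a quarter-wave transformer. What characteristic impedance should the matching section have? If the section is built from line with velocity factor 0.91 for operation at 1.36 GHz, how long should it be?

Z_qwt ≈ 157 Ω; length ≈ 5.02 cm

Z_qwt = √(Z_0·R_L) = √(100 × 247) = √24700
λ = 0.91·c/f = 0.201 m, so l = λ/4 = 0.0502 m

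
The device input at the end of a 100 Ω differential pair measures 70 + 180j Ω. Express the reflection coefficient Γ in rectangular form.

Γ ≈ 0.445 + j0.587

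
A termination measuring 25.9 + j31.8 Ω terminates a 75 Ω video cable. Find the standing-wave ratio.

VSWR ≈ 3.47

Γ = (Z_L − Z_0)/(Z_L + Z_0) = (-49.1 + j31.8)/(100.9 + j31.8)
|Γ| = 58.5/106 = 0.553
VSWR = (1 + |Γ|)/(1 − |Γ|) = 1.55/0.447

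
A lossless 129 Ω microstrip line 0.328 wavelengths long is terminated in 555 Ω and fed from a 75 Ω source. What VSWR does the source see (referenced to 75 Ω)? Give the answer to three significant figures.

VSWR ≈ 3.65

βl = 2π × 0.328 = 118°
tan(βl) = -1.87
Z_in = Z_0·(Z_L + jZ_0·tanβl)/(Z_0 + jZ_L·tanβl) = 37.9 + j64.1 Ω
Γ_s = (Z_in − Z_s)/(Z_in + Z_s) = (-37.1 + j64.1)/(113 + j64.1), |Γ_s| = 0.57
VSWR = (1 + |Γ_s|)/(1 − |Γ_s|)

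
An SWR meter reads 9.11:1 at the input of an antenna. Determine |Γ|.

|Γ| ≈ 0.802

|Γ| = (S − 1)/(S + 1) = (9.11 − 1)/(9.11 + 1) = 8.11/10.1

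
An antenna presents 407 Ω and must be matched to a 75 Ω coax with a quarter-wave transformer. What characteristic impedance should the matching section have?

Z_qwt = √(Z_0·R_L) = √(75 × 407) = √30520

Z_qwt ≈ 175 Ω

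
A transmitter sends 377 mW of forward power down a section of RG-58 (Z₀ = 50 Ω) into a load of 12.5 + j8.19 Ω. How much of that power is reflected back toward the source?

P_reflected ≈ 140 mW

|Γ| = |(-37.5 + j8.19)/(62.5 + j8.19)| = 0.609
|Γ|² = 0.371
P_refl = |Γ|²·P_inc = 140 mW, P_del = (1 − |Γ|²)·P_inc = 237 mW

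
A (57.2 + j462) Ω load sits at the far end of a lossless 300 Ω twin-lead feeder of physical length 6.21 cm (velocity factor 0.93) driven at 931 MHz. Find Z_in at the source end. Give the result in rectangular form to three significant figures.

Z_in ≈ 37.6 − j332 Ω

λ = v/f = 0.93·c / 931 MHz = 0.3 m
βl = 2π·l/λ = 2π × 0.207 = 74.6°
tan(βl) = tan(74.6°) = 3.63
Z_in = Z_0·(Z_L + jZ_0·tanβl)/(Z_0 + jZ_L·tanβl)
     = 300·(57.2 + j1550)/(-1380 + j208)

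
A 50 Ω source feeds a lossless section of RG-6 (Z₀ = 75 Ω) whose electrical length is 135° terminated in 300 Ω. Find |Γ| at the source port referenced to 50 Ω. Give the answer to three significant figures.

tan(βl) = -1
Z_in = Z_0·(Z_L + jZ_0·tanβl)/(Z_0 + jZ_L·tanβl) = 35.3 + j66.2 Ω
Γ_s = (Z_in − Z_s)/(Z_in + Z_s) = (-14.7 + j66.2)/(85.3 + j66.2), |Γ_s| = 0.628

|Γ| ≈ 0.628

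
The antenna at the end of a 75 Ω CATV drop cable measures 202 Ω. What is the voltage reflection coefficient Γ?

Γ = (Z_L − Z_0)/(Z_L + Z_0) = (202 − 75)/(202 + 75) = 127/277

Γ = 0.458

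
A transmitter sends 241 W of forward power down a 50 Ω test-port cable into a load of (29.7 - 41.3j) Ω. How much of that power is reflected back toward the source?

P_reflected ≈ 63.3 W

|Γ| = |(-20.3 − j41.3)/(79.7 − j41.3)| = 0.513
|Γ|² = 0.263
P_refl = |Γ|²·P_inc = 63.3 W, P_del = (1 − |Γ|²)·P_inc = 178 W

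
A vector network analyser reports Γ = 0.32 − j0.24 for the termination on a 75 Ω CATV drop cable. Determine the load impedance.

Z_L = Z_0·(1 + Γ)/(1 − Γ) = 75·(1.32 − j0.24)/(0.68 + j0.24)

Z_L ≈ 121 − j69.2 Ω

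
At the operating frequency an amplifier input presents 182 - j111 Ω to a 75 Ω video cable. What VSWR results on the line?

VSWR ≈ 3.45

Γ = (Z_L − Z_0)/(Z_L + Z_0) = (107 − j111)/(257 − j111)
|Γ| = 154/280 = 0.551
VSWR = (1 + |Γ|)/(1 − |Γ|) = 1.55/0.449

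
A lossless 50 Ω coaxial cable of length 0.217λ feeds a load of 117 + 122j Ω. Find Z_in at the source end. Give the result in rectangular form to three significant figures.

βl = 2π × 0.217 = 78.1°
tan(βl) = tan(78.1°) = 4.75
Z_in = Z_0·(Z_L + jZ_0·tanβl)/(Z_0 + jZ_L·tanβl)
     = 50·(117 + j360)/(-530 + j556)

Z_in ≈ 11.7 − j21.7 Ω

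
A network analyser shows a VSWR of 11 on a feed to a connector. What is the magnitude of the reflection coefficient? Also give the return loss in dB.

|Γ| ≈ 0.833; return loss ≈ 1.58 dB

|Γ| = (S − 1)/(S + 1) = (11 − 1)/(11 + 1) = 10/12
RL = −20·log₁₀|Γ| = −20·log₁₀(0.833)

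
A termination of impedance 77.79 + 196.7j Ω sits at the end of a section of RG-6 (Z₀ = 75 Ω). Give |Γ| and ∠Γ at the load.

Γ ≈ 0.79 ∠ 37°

Γ = (Z_L − Z_0)/(Z_L + Z_0) = (2.79 + j196.7)/(152.8 + j196.7)
|Γ| = 197/249 = 0.79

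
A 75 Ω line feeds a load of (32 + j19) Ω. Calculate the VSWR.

VSWR ≈ 2.52

Γ = (Z_L − Z_0)/(Z_L + Z_0) = (-43 + j19)/(107 + j19)
|Γ| = 47/109 = 0.433
VSWR = (1 + |Γ|)/(1 − |Γ|) = 1.43/0.567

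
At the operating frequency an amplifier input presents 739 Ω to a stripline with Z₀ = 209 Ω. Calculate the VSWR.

VSWR ≈ 3.54

Γ = (739 − 209)/(739 + 209) = 0.559
VSWR = (1 + 0.559)/(1 − 0.559)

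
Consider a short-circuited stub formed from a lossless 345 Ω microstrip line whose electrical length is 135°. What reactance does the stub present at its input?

tan(βl) = -1
For a short-circuited stub, Z_in = jZ_0·tan(βl)

X_in ≈ -345 Ω (capacitive)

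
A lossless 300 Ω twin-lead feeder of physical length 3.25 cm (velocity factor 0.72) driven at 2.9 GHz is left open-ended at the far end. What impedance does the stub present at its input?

λ = v/f = 0.72·c / 2.9 GHz = 0.0745 m
βl = 2π·l/λ = 2π × 0.436 = 157°
tan(βl) = -0.423
For an open-ended stub, Z_in = −jZ_0·cot(βl) = −jZ_0/tan(βl)

Z_in ≈ +j710 Ω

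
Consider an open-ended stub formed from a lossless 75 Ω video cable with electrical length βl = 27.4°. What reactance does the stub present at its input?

X_in ≈ -145 Ω (capacitive)

tan(βl) = 0.518
For an open-ended stub, Z_in = −jZ_0·cot(βl) = −jZ_0/tan(βl)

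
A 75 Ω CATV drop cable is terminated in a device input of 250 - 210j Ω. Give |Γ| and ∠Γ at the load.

Γ = (Z_L − Z_0)/(Z_L + Z_0) = (175 − j210)/(325 − j210)
|Γ| = 273/387 = 0.706

Γ ≈ 0.706 ∠ -17.3°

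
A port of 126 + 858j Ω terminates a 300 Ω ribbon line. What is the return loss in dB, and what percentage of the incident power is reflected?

Γ = (-174 + j858)/(426 + j858), |Γ| = 0.914
RL = −20·log₁₀(0.914) = 0.782 dB
P_refl/P_inc = |Γ|² = 0.835

RL ≈ 0.782 dB; 83.5% of incident power reflected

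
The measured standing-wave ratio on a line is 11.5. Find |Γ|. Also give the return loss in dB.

|Γ| = (S − 1)/(S + 1) = (11.5 − 1)/(11.5 + 1) = 10.5/12.5
RL = −20·log₁₀|Γ| = −20·log₁₀(0.84)

|Γ| ≈ 0.84; return loss ≈ 1.51 dB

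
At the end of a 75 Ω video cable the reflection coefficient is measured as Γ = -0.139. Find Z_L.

Z_L ≈ 56.7 Ω

Z_L = Z_0·(1 + Γ)/(1 − Γ) = 75·(0.861)/(1.14)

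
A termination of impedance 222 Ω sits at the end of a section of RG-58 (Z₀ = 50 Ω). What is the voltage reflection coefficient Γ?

Γ = (Z_L − Z_0)/(Z_L + Z_0) = (222 − 50)/(222 + 50) = 172/272

Γ = 0.632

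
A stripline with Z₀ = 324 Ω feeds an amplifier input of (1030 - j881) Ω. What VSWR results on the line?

VSWR ≈ 5.64

Γ = (Z_L − Z_0)/(Z_L + Z_0) = (706 − j881)/(1354 − j881)
|Γ| = 1130/1620 = 0.699
VSWR = (1 + |Γ|)/(1 − |Γ|) = 1.7/0.301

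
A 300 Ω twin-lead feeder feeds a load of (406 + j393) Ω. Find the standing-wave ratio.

Γ = (Z_L − Z_0)/(Z_L + Z_0) = (106 + j393)/(706 + j393)
|Γ| = 407/808 = 0.504
VSWR = (1 + |Γ|)/(1 − |Γ|) = 1.5/0.496

VSWR ≈ 3.03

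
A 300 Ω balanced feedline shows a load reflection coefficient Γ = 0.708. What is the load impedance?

Z_L = Z_0·(1 + Γ)/(1 − Γ) = 300·(1.71)/(0.292)

Z_L ≈ 1750 Ω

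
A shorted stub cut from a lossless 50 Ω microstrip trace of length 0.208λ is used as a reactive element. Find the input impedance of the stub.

βl = 2π × 0.208 = 74.9°
tan(βl) = 3.7
For a shorted stub, Z_in = jZ_0·tan(βl)

Z_in ≈ +j185 Ω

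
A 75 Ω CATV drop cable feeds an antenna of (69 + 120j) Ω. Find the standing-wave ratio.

VSWR ≈ 4.57

Γ = (Z_L − Z_0)/(Z_L + Z_0) = (-6 + j120)/(144 + j120)
|Γ| = 120/187 = 0.641
VSWR = (1 + |Γ|)/(1 − |Γ|) = 1.64/0.359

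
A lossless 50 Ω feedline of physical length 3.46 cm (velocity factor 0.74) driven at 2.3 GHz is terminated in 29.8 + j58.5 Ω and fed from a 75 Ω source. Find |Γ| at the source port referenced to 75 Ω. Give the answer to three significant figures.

|Γ| ≈ 0.733

λ = v/f = 0.74·c / 2.3 GHz = 0.0965 m
βl = 2π·l/λ = 2π × 0.358 = 129°
tan(βl) = -1.23
Z_in = Z_0·(Z_L + jZ_0·tanβl)/(Z_0 + jZ_L·tanβl) = 11.5 + j2.19 Ω
Γ_s = (Z_in − Z_s)/(Z_in + Z_s) = (-63.5 + j2.19)/(86.5 + j2.19), |Γ_s| = 0.733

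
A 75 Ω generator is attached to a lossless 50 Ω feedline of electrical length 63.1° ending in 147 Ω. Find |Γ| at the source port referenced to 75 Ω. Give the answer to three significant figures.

tan(βl) = 1.97
Z_in = Z_0·(Z_L + jZ_0·tanβl)/(Z_0 + jZ_L·tanβl) = 20.8 − j21.8 Ω
Γ_s = (Z_in − Z_s)/(Z_in + Z_s) = (-54.2 − j21.8)/(95.8 − j21.8), |Γ_s| = 0.595

|Γ| ≈ 0.595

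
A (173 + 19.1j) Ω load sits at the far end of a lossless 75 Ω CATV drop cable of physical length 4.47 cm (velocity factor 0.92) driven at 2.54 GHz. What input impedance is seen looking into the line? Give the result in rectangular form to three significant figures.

Z_in ≈ 70.5 + j63.6 Ω

λ = v/f = 0.92·c / 2.54 GHz = 0.109 m
βl = 2π·l/λ = 2π × 0.411 = 148°
tan(βl) = tan(148°) = -0.623
Z_in = Z_0·(Z_L + jZ_0·tanβl)/(Z_0 + jZ_L·tanβl)
     = 75·(173 − j27.6)/(86.9 − j108)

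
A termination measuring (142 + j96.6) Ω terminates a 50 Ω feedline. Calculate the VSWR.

VSWR ≈ 4.27

Γ = (Z_L − Z_0)/(Z_L + Z_0) = (92 + j96.6)/(192 + j96.6)
|Γ| = 133/215 = 0.621
VSWR = (1 + |Γ|)/(1 − |Γ|) = 1.62/0.379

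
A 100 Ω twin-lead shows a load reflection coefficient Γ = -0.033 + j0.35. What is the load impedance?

Z_L = Z_0·(1 + Γ)/(1 − Γ) = 100·(0.967 + j0.35)/(1.03 − j0.35)

Z_L ≈ 73.7 + j58.8 Ω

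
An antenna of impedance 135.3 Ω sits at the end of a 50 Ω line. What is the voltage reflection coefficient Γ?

Γ = 0.46

Γ = (Z_L − Z_0)/(Z_L + Z_0) = (135.3 − 50)/(135.3 + 50) = 85.3/185.3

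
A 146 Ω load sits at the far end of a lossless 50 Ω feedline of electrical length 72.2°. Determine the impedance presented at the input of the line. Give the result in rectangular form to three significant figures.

tan(βl) = tan(72.2°) = 3.11
Z_in = Z_0·(Z_L + jZ_0·tanβl)/(Z_0 + jZ_L·tanβl)
     = 50·(146 + j156)/(50 + j455)

Z_in ≈ 18.7 − j14 Ω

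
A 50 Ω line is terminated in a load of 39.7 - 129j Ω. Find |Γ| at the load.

|Γ| ≈ 0.824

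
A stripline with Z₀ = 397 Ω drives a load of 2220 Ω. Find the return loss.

Γ = (2220 − 397)/(2220 + 397) = 0.697
RL = −20·log₁₀|Γ| = −20·log₁₀(0.697)

RL ≈ 3.14 dB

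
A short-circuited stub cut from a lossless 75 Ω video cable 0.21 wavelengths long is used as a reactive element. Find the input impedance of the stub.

Z_in ≈ +j292 Ω

βl = 2π × 0.21 = 75.6°
tan(βl) = 3.89
For a short-circuited stub, Z_in = jZ_0·tan(βl)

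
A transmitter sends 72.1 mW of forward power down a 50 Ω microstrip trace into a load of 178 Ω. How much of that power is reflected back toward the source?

Γ = (178 − 50)/(178 + 50) = 0.561
|Γ|² = 0.315
P_refl = |Γ|²·P_inc = 22.7 mW, P_del = (1 − |Γ|²)·P_inc = 49.4 mW

P_reflected ≈ 22.7 mW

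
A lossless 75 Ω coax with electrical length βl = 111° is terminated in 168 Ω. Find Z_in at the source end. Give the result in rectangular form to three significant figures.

tan(βl) = tan(111°) = -2.61
Z_in = Z_0·(Z_L + jZ_0·tanβl)/(Z_0 + jZ_L·tanβl)
     = 75·(168 − j195)/(75 − j438)

Z_in ≈ 37.3 + j22.4 Ω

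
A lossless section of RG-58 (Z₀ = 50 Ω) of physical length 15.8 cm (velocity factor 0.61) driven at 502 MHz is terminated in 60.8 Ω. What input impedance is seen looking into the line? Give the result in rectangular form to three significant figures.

λ = v/f = 0.61·c / 502 MHz = 0.365 m
βl = 2π·l/λ = 2π × 0.433 = 156°
tan(βl) = tan(156°) = -0.445
Z_in = Z_0·(Z_L + jZ_0·tanβl)/(Z_0 + jZ_L·tanβl)
     = 50·(60.8 − j22.2)/(50 − j27)

Z_in ≈ 56.3 + j8.23 Ω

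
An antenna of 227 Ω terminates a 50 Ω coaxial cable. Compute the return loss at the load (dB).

Γ = (227 − 50)/(227 + 50) = 0.639
RL = −20·log₁₀|Γ| = −20·log₁₀(0.639)

RL ≈ 3.89 dB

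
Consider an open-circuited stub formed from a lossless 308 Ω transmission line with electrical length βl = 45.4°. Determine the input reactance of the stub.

X_in ≈ -304 Ω (capacitive)

tan(βl) = 1.01
For an open-circuited stub, Z_in = −jZ_0·cot(βl) = −jZ_0/tan(βl)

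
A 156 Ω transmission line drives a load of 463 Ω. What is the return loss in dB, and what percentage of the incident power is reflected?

RL ≈ 6.09 dB; 24.6% of incident power reflected

Γ = (463 − 156)/(463 + 156) = 0.496
RL = −20·log₁₀(0.496) = 6.09 dB
P_refl/P_inc = |Γ|² = 0.246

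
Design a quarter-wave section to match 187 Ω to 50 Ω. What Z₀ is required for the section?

Z_qwt ≈ 96.7 Ω

Z_qwt = √(Z_0·R_L) = √(50 × 187) = √9350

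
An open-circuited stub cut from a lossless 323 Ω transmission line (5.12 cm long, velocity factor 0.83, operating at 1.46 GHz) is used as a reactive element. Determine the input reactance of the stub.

X_in ≈ 105 Ω (inductive)

λ = v/f = 0.83·c / 1.46 GHz = 0.171 m
βl = 2π·l/λ = 2π × 0.3 = 108°
tan(βl) = -3.06
For an open-circuited stub, Z_in = −jZ_0·cot(βl) = −jZ_0/tan(βl)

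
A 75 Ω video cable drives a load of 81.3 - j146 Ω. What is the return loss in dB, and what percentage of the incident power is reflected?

Γ = (6.3 − j146)/(156.3 − j146), |Γ| = 0.683
RL = −20·log₁₀(0.683) = 3.31 dB
P_refl/P_inc = |Γ|² = 0.467

RL ≈ 3.31 dB; 46.7% of incident power reflected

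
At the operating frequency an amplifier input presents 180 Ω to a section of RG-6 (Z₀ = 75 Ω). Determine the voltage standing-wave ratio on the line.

VSWR ≈ 2.4

For a purely resistive load, VSWR = R_L/Z_0 or Z_0/R_L (whichever > 1) = 180/75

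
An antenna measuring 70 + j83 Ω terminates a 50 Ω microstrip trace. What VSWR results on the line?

VSWR ≈ 3.82

Γ = (Z_L − Z_0)/(Z_L + Z_0) = (20 + j83)/(120 + j83)
|Γ| = 85.4/146 = 0.585
VSWR = (1 + |Γ|)/(1 − |Γ|) = 1.59/0.415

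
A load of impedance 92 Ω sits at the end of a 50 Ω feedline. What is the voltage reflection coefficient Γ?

Γ = 0.296

Γ = (Z_L − Z_0)/(Z_L + Z_0) = (92 − 50)/(92 + 50) = 42/142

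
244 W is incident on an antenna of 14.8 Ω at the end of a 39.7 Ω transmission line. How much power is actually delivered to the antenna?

Γ = (14.8 − 39.7)/(14.8 + 39.7) = -0.457
|Γ|² = 0.209
P_refl = |Γ|²·P_inc = 50.9 W, P_del = (1 − |Γ|²)·P_inc = 193 W

P_delivered ≈ 193 W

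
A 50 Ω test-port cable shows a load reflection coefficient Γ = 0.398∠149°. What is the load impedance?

Z_L ≈ 22.9 + j11.1 Ω

Z_L = Z_0·(1 + Γ)/(1 − Γ) = 50·(0.659 + j0.205)/(1.34 − j0.205)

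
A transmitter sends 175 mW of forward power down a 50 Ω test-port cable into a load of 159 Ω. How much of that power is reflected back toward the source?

Γ = (159 − 50)/(159 + 50) = 0.522
|Γ|² = 0.272
P_refl = |Γ|²·P_inc = 47.6 mW, P_del = (1 − |Γ|²)·P_inc = 127 mW

P_reflected ≈ 47.6 mW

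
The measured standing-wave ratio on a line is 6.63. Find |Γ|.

|Γ| ≈ 0.738

|Γ| = (S − 1)/(S + 1) = (6.63 − 1)/(6.63 + 1) = 5.63/7.63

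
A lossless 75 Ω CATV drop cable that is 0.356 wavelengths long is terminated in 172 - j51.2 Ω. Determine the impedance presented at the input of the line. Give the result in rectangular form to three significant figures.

βl = 2π × 0.356 = 128°
tan(βl) = tan(128°) = -1.27
Z_in = Z_0·(Z_L + jZ_0·tanβl)/(Z_0 + jZ_L·tanβl)
     = 75·(172 − j147)/(9.84 − j219)

Z_in ≈ 52.8 + j56.6 Ω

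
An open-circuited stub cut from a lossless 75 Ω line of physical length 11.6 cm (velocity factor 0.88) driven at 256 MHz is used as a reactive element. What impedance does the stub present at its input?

Z_in ≈ −j87.8 Ω

λ = v/f = 0.88·c / 256 MHz = 1.03 m
βl = 2π·l/λ = 2π × 0.112 = 40.5°
tan(βl) = 0.854
For an open-circuited stub, Z_in = −jZ_0·cot(βl) = −jZ_0/tan(βl)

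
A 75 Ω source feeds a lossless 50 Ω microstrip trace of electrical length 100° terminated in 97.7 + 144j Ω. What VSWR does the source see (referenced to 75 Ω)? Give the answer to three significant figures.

tan(βl) = -5.67
Z_in = Z_0·(Z_L + jZ_0·tanβl)/(Z_0 + jZ_L·tanβl) = 7.66 − j3.16 Ω
Γ_s = (Z_in − Z_s)/(Z_in + Z_s) = (-67.3 − j3.16)/(82.7 − j3.16), |Γ_s| = 0.815
VSWR = (1 + |Γ_s|)/(1 − |Γ_s|)

VSWR ≈ 9.81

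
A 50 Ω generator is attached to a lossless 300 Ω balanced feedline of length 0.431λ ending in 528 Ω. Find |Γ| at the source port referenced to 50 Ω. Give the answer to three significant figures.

βl = 2π × 0.431 = 155°
tan(βl) = -0.463
Z_in = Z_0·(Z_L + jZ_0·tanβl)/(Z_0 + jZ_L·tanβl) = 385 + j175 Ω
Γ_s = (Z_in − Z_s)/(Z_in + Z_s) = (335 + j175)/(435 + j175), |Γ_s| = 0.806

|Γ| ≈ 0.806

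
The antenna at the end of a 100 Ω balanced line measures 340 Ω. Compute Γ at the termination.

Γ = 0.545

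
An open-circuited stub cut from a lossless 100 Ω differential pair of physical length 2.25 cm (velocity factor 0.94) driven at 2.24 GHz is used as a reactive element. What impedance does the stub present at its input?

λ = v/f = 0.94·c / 2.24 GHz = 0.126 m
βl = 2π·l/λ = 2π × 0.179 = 64.3°
tan(βl) = 2.08
For an open-circuited stub, Z_in = −jZ_0·cot(βl) = −jZ_0/tan(βl)

Z_in ≈ −j48 Ω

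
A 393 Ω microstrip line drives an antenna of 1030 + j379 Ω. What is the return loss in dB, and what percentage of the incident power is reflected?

Γ = (637 + j379)/(1423 + j379), |Γ| = 0.503
RL = −20·log₁₀(0.503) = 5.96 dB
P_refl/P_inc = |Γ|² = 0.253

RL ≈ 5.96 dB; 25.3% of incident power reflected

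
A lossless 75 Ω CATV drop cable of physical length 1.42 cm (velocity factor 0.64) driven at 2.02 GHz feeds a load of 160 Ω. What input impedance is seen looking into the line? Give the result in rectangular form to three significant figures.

Z_in ≈ 48.3 − j38.3 Ω

λ = v/f = 0.64·c / 2.02 GHz = 0.095 m
βl = 2π·l/λ = 2π × 0.149 = 53.8°
tan(βl) = tan(53.8°) = 1.37
Z_in = Z_0·(Z_L + jZ_0·tanβl)/(Z_0 + jZ_L·tanβl)
     = 75·(160 + j102)/(75 + j218)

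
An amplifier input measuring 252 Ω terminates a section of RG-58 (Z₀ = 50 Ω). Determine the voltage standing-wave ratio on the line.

Γ = (252 − 50)/(252 + 50) = 0.669
VSWR = (1 + 0.669)/(1 − 0.669)

VSWR ≈ 5.04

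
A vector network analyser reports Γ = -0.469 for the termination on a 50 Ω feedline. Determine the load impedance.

Z_L = Z_0·(1 + Γ)/(1 − Γ) = 50·(0.531)/(1.47)

Z_L ≈ 18.1 Ω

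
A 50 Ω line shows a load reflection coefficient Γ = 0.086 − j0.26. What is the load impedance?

Z_L = Z_0·(1 + Γ)/(1 − Γ) = 50·(1.09 − j0.26)/(0.914 + j0.26)

Z_L ≈ 51.2 − j28.8 Ω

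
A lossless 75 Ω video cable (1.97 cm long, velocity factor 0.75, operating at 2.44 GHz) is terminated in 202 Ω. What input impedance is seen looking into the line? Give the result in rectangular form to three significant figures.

Z_in ≈ 29.1 − j14.9 Ω

λ = v/f = 0.75·c / 2.44 GHz = 0.0922 m
βl = 2π·l/λ = 2π × 0.214 = 76.9°
tan(βl) = tan(76.9°) = 4.3
Z_in = Z_0·(Z_L + jZ_0·tanβl)/(Z_0 + jZ_L·tanβl)
     = 75·(202 + j323)/(75 + j869)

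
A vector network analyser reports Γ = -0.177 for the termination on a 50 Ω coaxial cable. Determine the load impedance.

Z_L ≈ 35 Ω

Z_L = Z_0·(1 + Γ)/(1 − Γ) = 50·(0.823)/(1.18)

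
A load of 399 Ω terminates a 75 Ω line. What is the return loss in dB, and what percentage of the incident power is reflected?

Γ = (399 − 75)/(399 + 75) = 0.684
RL = −20·log₁₀(0.684) = 3.3 dB
P_refl/P_inc = |Γ|² = 0.467

RL ≈ 3.3 dB; 46.7% of incident power reflected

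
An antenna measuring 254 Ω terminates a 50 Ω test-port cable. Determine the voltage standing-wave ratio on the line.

VSWR ≈ 5.08

Γ = (254 − 50)/(254 + 50) = 0.671
VSWR = (1 + 0.671)/(1 − 0.671)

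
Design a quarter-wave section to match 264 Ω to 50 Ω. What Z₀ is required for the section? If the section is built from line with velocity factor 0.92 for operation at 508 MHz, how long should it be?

Z_qwt = √(Z_0·R_L) = √(50 × 264) = √13200
λ = 0.92·c/f = 0.543 m, so l = λ/4 = 0.136 m

Z_qwt ≈ 115 Ω; length ≈ 13.6 cm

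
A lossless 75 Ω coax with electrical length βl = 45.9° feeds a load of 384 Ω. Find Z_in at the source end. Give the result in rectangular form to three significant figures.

tan(βl) = tan(45.9°) = 1.03
Z_in = Z_0·(Z_L + jZ_0·tanβl)/(Z_0 + jZ_L·tanβl)
     = 75·(384 + j77.4)/(75 + j396)

Z_in ≈ 27.4 − j67.5 Ω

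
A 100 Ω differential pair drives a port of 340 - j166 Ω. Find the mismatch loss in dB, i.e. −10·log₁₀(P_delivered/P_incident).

mismatch loss ≈ 2.11 dB

Γ = (240 − j166)/(440 − j166), |Γ| = 0.621
|Γ|² = 0.385, so P_del/P_inc = 1 − |Γ|² = 0.615
ML = −10·log₁₀(1 − |Γ|²)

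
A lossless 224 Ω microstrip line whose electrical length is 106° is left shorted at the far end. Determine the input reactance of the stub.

tan(βl) = -3.49
For a shorted stub, Z_in = jZ_0·tan(βl)

X_in ≈ -781 Ω (capacitive)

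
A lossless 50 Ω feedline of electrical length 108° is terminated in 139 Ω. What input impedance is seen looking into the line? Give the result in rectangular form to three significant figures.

tan(βl) = tan(108°) = -3.08
Z_in = Z_0·(Z_L + jZ_0·tanβl)/(Z_0 + jZ_L·tanβl)
     = 50·(139 − j154)/(50 − j428)

Z_in ≈ 19.6 + j14 Ω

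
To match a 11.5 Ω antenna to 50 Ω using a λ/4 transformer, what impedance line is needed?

Z_qwt = √(Z_0·R_L) = √(50 × 11.5) = √575

Z_qwt ≈ 24 Ω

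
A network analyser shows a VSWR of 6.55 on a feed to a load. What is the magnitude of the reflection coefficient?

|Γ| ≈ 0.735

|Γ| = (S − 1)/(S + 1) = (6.55 − 1)/(6.55 + 1) = 5.55/7.55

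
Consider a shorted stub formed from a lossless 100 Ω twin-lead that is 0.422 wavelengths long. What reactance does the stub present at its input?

X_in ≈ -53.4 Ω (capacitive)

βl = 2π × 0.422 = 152°
tan(βl) = -0.534
For a shorted stub, Z_in = jZ_0·tan(βl)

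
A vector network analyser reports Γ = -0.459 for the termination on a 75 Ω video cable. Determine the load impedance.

Z_L ≈ 27.8 Ω

Z_L = Z_0·(1 + Γ)/(1 − Γ) = 75·(0.541)/(1.46)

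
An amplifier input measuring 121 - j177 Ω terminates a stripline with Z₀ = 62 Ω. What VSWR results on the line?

VSWR ≈ 6.49

Γ = (Z_L − Z_0)/(Z_L + Z_0) = (59 − j177)/(183 − j177)
|Γ| = 187/255 = 0.733
VSWR = (1 + |Γ|)/(1 − |Γ|) = 1.73/0.267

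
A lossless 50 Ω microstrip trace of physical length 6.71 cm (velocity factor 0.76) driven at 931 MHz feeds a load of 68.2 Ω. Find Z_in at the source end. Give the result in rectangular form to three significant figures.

Z_in ≈ 37 + j3.47 Ω

λ = v/f = 0.76·c / 931 MHz = 0.245 m
βl = 2π·l/λ = 2π × 0.274 = 98.6°
tan(βl) = tan(98.6°) = -6.58
Z_in = Z_0·(Z_L + jZ_0·tanβl)/(Z_0 + jZ_L·tanβl)
     = 50·(68.2 − j329)/(50 − j449)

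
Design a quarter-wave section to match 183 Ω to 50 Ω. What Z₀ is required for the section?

Z_qwt ≈ 95.7 Ω

Z_qwt = √(Z_0·R_L) = √(50 × 183) = √9150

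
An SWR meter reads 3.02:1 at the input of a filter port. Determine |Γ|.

|Γ| ≈ 0.502

|Γ| = (S − 1)/(S + 1) = (3.02 − 1)/(3.02 + 1) = 2.02/4.02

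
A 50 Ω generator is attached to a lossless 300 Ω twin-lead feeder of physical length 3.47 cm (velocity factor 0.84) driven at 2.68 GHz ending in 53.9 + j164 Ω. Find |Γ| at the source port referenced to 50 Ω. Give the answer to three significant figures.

|Γ| ≈ 0.705

λ = v/f = 0.84·c / 2.68 GHz = 0.094 m
βl = 2π·l/λ = 2π × 0.369 = 133°
tan(βl) = -1.08
Z_in = Z_0·(Z_L + jZ_0·tanβl)/(Z_0 + jZ_L·tanβl) = 45.5 − j94.7 Ω
Γ_s = (Z_in − Z_s)/(Z_in + Z_s) = (-4.54 − j94.7)/(95.5 − j94.7), |Γ_s| = 0.705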